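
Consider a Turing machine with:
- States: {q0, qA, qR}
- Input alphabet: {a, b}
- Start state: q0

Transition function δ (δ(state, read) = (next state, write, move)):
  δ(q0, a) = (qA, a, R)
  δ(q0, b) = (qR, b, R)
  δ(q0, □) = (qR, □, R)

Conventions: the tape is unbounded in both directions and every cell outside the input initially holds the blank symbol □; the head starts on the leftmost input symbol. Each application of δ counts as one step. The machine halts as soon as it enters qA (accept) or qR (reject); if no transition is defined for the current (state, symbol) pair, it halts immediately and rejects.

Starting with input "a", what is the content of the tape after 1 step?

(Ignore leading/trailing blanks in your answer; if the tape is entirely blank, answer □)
Step 0: [q0]a (head at position 0)
Step 1: δ(q0, a) = (qA, a, R)  ⊢  a[qA]□ (head at position 1)
Tape after 1 step (ignoring surrounding blanks): a

Final answer: Tape: a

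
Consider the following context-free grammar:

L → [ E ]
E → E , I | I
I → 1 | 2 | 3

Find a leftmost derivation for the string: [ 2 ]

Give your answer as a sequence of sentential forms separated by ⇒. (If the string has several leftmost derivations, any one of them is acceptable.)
Start with L.
Step 1: the leftmost non-terminal is L; apply L → [ E ]:  [ E ]
Step 2: the leftmost non-terminal is E; apply E → I:  [ I ]
Step 3: the leftmost non-terminal is I; apply I → 2:  [ 2 ]

Final answer: L ⇒ [ E ] ⇒ [ I ] ⇒ [ 2 ]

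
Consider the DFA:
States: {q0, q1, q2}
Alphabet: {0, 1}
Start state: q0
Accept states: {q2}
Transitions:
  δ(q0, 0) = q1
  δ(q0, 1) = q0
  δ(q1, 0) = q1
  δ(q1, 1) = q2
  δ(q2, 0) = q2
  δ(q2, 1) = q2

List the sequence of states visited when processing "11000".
Starting at q0
Read '1': q0 -> q0
Read '1': q0 -> q0
Read '0': q0 -> q1
Read '0': q1 -> q1
Read '0': q1 -> q1

Final answer: q0 -> q0 -> q0 -> q1 -> q1 -> q1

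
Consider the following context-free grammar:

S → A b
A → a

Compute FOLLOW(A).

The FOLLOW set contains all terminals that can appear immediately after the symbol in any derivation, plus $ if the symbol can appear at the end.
A occurs only in S → A b, where it is immediately followed by the terminal b. So FOLLOW(A) = {b}.

Final answer: {b}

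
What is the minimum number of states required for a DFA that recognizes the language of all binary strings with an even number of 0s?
Language: binary strings with an even number of 0s
Lower bound (Myhill–Nerode): the prefixes ε, 0 are pairwise distinguishable:
  ε vs 0: suffix ε distinguishes them (ε has zero 0s (accepted), 0 has one 0 (rejected))
So any DFA needs at least 2 states.
Upper bound: a DFA with 2 states exists (one state per class above).
Minimum states: 2

Final answer: 2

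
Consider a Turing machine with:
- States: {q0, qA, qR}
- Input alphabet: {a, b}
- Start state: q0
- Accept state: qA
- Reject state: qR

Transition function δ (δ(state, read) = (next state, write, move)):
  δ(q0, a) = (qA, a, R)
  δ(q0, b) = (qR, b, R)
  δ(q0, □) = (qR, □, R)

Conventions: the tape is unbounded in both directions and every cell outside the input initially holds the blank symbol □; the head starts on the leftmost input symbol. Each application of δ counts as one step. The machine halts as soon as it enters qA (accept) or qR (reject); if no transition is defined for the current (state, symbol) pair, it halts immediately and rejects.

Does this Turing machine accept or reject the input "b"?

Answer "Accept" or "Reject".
Step 0: [q0]b (head at position 0)
Step 1: δ(q0, b) = (qR, b, R)  ⊢  b[qR]□ (head at position 1)
The machine is in qR, so it halts and rejects.

Final answer: Reject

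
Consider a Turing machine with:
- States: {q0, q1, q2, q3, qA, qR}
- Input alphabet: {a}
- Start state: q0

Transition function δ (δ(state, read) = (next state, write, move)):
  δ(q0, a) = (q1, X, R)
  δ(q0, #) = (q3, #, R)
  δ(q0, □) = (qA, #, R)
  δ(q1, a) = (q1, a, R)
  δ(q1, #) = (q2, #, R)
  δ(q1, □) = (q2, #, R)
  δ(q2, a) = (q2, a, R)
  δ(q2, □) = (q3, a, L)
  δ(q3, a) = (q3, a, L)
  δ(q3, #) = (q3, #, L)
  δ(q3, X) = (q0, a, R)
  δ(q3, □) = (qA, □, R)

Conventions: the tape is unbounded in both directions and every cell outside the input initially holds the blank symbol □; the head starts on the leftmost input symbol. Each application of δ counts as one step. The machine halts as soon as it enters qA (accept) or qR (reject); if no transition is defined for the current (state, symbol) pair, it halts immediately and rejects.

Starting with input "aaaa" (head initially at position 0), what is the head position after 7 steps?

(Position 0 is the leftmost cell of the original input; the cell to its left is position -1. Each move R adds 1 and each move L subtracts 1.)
Step 0: [q0]aaaa (head at position 0)
Step 1: δ(q0, a) = (q1, X, R)  ⊢  X[q1]aaa (head at position 1)
Step 2: δ(q1, a) = (q1, a, R)  ⊢  Xa[q1]aa (head at position 2)
Step 3: δ(q1, a) = (q1, a, R)  ⊢  Xaa[q1]a (head at position 3)
Step 4: δ(q1, a) = (q1, a, R)  ⊢  Xaaa[q1]□ (head at position 4)
Step 5: δ(q1, □) = (q2, #, R)  ⊢  Xaaa#[q2]□ (head at position 5)
Step 6: δ(q2, □) = (q3, a, L)  ⊢  Xaaa[q3]#a (head at position 4)
Step 7: δ(q3, #) = (q3, #, L)  ⊢  Xaa[q3]a#a (head at position 3)
Head position after 7 steps: 3

Final answer: Position 3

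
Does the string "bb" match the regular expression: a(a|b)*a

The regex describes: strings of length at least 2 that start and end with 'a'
No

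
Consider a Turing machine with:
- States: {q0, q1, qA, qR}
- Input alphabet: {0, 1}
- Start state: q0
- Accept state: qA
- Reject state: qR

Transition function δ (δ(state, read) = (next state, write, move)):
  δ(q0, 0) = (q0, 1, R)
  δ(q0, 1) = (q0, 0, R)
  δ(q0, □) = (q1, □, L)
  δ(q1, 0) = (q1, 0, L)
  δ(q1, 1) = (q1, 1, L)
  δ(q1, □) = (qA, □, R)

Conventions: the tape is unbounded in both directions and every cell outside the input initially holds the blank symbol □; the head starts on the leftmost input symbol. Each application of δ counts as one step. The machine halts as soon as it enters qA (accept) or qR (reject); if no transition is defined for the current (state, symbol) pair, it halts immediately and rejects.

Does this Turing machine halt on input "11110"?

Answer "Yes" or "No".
Step 0: [q0]11110 (head at position 0)
Step 1: δ(q0, 1) = (q0, 0, R)  ⊢  0[q0]1110 (head at position 1)
Step 2: δ(q0, 1) = (q0, 0, R)  ⊢  00[q0]110 (head at position 2)
Step 3: δ(q0, 1) = (q0, 0, R)  ⊢  000[q0]10 (head at position 3)
Step 4: δ(q0, 1) = (q0, 0, R)  ⊢  0000[q0]0 (head at position 4)
Step 5: δ(q0, 0) = (q0, 1, R)  ⊢  00001[q0]□ (head at position 5)
Step 6: δ(q0, □) = (q1, □, L)  ⊢  0000[q1]1□ (head at position 4)
Step 7: δ(q1, 1) = (q1, 1, L)  ⊢  000[q1]01□ (head at position 3)
Step 8: δ(q1, 0) = (q1, 0, L)  ⊢  00[q1]001□ (head at position 2)
Step 9: δ(q1, 0) = (q1, 0, L)  ⊢  0[q1]0001□ (head at position 1)
Step 10: δ(q1, 0) = (q1, 0, L)  ⊢  [q1]00001□ (head at position 0)
Step 11: δ(q1, 0) = (q1, 0, L)  ⊢  [q1]□00001□ (head at position -1)
Step 12: δ(q1, □) = (qA, □, R)  ⊢  □[qA]00001□ (head at position 0)
The machine is in qA, so it halts and accepts.
It halts after 12 steps.

Final answer: Yes - halts after 12 steps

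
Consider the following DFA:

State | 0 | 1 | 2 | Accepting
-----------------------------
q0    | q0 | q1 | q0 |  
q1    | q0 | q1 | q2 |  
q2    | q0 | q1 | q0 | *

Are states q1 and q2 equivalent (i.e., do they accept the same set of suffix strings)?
Try the suffix ε (the empty string).
From q1: q1 — not accepting.
From q2: q2 — accepting.
The two states disagree on this suffix, so they are not equivalent.

Final answer: No. Distinguishing string: ε (the empty string) - accepted from q2 but not from q1.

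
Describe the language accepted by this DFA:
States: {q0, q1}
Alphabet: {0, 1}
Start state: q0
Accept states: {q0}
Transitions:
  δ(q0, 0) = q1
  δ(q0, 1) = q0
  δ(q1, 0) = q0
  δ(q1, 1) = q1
Analyzing the DFA structure:
Start state: q0
Accept states: {q0}
Interpreting what each state remembers (checking against the transitions):
  q0: an even number of 0s has been read so far
  q1: an odd number of 0s has been read so far
  δ(q0, 0): in q0 (an even number of 0s has been read so far), after reading 0 we have: an odd number of 0s has been read so far → q1
  δ(q0, 1): in q0 (an even number of 0s has been read so far), after reading 1 we have: an even number of 0s has been read so far → q0
  δ(q1, 0): in q1 (an odd number of 0s has been read so far), after reading 0 we have: an even number of 0s has been read so far → q0
  δ(q1, 1): in q1 (an odd number of 0s has been read so far), after reading 1 we have: an odd number of 0s has been read so far → q1
A string is accepted iff it ends in {q0}, i.e. an even number of 0s has been read so far.
Language: All binary strings with an even number of 0s

Final answer: All binary strings with an even number of 0s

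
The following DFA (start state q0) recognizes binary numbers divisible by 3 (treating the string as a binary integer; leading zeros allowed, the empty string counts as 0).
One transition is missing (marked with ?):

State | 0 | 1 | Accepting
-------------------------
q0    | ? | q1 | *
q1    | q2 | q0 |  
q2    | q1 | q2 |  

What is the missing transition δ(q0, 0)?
q0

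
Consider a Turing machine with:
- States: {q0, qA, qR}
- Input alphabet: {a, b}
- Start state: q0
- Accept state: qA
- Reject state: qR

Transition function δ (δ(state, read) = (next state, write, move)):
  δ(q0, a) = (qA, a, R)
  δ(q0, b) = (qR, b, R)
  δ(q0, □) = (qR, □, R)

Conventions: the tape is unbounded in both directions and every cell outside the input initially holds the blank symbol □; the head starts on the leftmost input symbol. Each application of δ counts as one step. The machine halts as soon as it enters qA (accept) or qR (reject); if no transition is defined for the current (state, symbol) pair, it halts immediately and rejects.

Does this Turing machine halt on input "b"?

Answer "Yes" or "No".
Step 0: [q0]b (head at position 0)
Step 1: δ(q0, b) = (qR, b, R)  ⊢  b[qR]□ (head at position 1)
The machine is in qR, so it halts and rejects.
It halts after 1 steps.

Final answer: Yes - halts after 1 steps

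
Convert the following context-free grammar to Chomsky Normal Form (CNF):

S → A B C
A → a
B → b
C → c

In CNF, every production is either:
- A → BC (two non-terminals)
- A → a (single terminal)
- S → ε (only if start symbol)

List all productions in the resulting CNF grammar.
The grammar has no ε-productions or unit productions to eliminate.
A → a is already in CNF (single terminal) – keep it.
B → b is already in CNF (single terminal) – keep it.
C → c is already in CNF (single terminal) – keep it.
S → A B C has 3 symbols on the right: break it into binary productions S → A X0, X0 → B C.
Resulting CNF grammar (5 productions): A → a; B → b; C → c; S → A X0; X0 → B C

Final answer: A → a; B → b; C → c; S → A X0; X0 → B C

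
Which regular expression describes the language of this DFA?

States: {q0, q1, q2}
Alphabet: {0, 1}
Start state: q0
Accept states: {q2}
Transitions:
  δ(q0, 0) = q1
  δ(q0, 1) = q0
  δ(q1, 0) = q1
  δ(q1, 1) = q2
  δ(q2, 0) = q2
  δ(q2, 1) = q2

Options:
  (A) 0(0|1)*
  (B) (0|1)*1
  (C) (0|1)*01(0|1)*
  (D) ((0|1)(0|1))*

Testing sample strings against the DFA:
  '11000' -> rejected
  '0000' -> rejected
  '101' -> accepted
  '1111' -> rejected
Checking each option for a counterexample:
  (A) 0(0|1)*: '0' is rejected by the DFA but matches the regex → eliminated
  (B) (0|1)*1: '1' is rejected by the DFA but matches the regex → eliminated
  (C) (0|1)*01(0|1)*: agrees with the DFA on all strings of length ≤ 4
  (D) ((0|1)(0|1))*: ε is rejected by the DFA but matches the regex → eliminated
Only (C) (0|1)*01(0|1)* is consistent with the DFA.

Final answer: (C) (0|1)*01(0|1)*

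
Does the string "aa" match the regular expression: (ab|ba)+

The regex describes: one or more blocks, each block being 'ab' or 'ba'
No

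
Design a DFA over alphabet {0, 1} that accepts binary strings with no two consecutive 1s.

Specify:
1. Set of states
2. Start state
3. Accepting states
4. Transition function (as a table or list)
One valid DFA (any DFA recognizing the same language is acceptable):
States: {q0, q1, dead}
Start: q0
Accepting: {q0, q1}
Transitions (accepting states marked with *):
State | 0 | 1 | Accepting
-------------------------
q0    | q0 | q1 | *
q1    | q0 | dead | *
dead  | dead | dead |  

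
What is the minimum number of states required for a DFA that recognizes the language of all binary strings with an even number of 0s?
Language: binary strings with an even number of 0s
Lower bound (Myhill–Nerode): the prefixes ε, 0 are pairwise distinguishable:
  ε vs 0: suffix ε distinguishes them (ε has zero 0s (accepted), 0 has one 0 (rejected))
So any DFA needs at least 2 states.
Upper bound: a DFA with 2 states exists (one state per class above).
Minimum states: 2

Final answer: 2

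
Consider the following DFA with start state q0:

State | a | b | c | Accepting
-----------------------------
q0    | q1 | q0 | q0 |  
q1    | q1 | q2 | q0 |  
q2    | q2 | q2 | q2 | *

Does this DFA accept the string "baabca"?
Start in q0.
Read 'b': q0 → q0
Read 'a': q0 → q1
Read 'a': q1 → q1
Read 'b': q1 → q2
Read 'c': q2 → q2
Read 'a': q2 → q2
Final state q2 is accepting, so the string is accepted.

Final answer: Yes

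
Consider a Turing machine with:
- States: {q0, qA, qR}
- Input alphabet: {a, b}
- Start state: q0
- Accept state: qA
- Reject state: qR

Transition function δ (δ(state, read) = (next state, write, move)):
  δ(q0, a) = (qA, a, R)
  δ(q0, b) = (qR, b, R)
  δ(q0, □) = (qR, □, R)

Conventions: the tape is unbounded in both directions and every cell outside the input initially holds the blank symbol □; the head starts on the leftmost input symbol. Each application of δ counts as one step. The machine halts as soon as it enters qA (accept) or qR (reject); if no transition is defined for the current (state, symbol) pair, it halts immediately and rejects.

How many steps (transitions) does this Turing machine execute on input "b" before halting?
Step 0: [q0]b (head at position 0)
Step 1: δ(q0, b) = (qR, b, R)  ⊢  b[qR]□ (head at position 1)
The machine is in qR, so it halts and rejects.
Number of transitions executed: 1.

Final answer: 1 steps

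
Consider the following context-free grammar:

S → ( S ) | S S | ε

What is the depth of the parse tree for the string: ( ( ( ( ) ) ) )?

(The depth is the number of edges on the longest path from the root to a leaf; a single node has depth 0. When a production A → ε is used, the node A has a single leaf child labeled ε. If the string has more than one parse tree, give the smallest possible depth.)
The string is 4 nested pairs. The shallowest parse tree applies S → ( S ) 4 times (one node per nested pair, each a child of the previous) and then S → ε in the middle.
S nodes at depths 0..4, ε leaf at depth 5; parentheses leaves are at depths 1..4.
(Using S → S S with an S → ε child anywhere only adds levels, so it cannot give a shallower tree.)
Depth = 5.

Final answer: 5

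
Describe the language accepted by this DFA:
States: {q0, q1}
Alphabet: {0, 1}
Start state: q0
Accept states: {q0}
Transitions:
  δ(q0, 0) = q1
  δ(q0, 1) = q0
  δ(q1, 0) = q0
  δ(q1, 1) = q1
Analyzing the DFA structure:
Start state: q0
Accept states: {q0}
Interpreting what each state remembers (checking against the transitions):
  q0: an even number of 0s has been read so far
  q1: an odd number of 0s has been read so far
  δ(q0, 0): in q0 (an even number of 0s has been read so far), after reading 0 we have: an odd number of 0s has been read so far → q1
  δ(q0, 1): in q0 (an even number of 0s has been read so far), after reading 1 we have: an even number of 0s has been read so far → q0
  δ(q1, 0): in q1 (an odd number of 0s has been read so far), after reading 0 we have: an even number of 0s has been read so far → q0
  δ(q1, 1): in q1 (an odd number of 0s has been read so far), after reading 1 we have: an odd number of 0s has been read so far → q1
A string is accepted iff it ends in {q0}, i.e. an even number of 0s has been read so far.
Language: All binary strings with an even number of 0s

Final answer: All binary strings with an even number of 0s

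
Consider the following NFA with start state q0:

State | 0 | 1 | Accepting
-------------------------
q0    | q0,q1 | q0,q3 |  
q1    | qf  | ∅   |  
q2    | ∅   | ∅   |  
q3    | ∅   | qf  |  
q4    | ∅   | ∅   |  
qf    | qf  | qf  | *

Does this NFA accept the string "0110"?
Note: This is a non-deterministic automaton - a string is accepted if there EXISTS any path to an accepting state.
Track the set of states the NFA could be in: start {q0}
Read '0': {q0} → {q0, q1}
Read '1': {q0, q1} → {q0, q3}
Read '1': {q0, q3} → {q0, q3, qf}
Read '0': {q0, q3, qf} → {q0, q1, qf}
Final set {q0, q1, qf} contains accepting state(s) {qf} → accepted.

Final answer: Yes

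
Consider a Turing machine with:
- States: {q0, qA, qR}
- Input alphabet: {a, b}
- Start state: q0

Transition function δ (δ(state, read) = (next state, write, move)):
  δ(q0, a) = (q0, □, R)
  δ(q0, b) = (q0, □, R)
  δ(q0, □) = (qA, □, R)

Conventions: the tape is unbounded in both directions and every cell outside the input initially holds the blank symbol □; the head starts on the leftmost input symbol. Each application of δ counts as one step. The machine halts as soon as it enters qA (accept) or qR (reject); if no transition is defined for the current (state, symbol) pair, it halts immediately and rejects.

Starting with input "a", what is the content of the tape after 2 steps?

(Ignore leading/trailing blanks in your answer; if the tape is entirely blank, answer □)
Step 0: [q0]a (head at position 0)
Step 1: δ(q0, a) = (q0, □, R)  ⊢  □[q0]□ (head at position 1)
Step 2: δ(q0, □) = (qA, □, R)  ⊢  □□[qA]□ (head at position 2)
Tape after 2 steps (ignoring surrounding blanks): □

Final answer: Tape: □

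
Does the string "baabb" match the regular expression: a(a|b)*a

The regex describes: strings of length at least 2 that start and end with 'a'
No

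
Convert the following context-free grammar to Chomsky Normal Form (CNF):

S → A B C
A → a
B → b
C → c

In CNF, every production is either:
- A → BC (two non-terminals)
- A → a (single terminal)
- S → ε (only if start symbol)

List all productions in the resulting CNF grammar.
The grammar has no ε-productions or unit productions to eliminate.
A → a is already in CNF (single terminal) – keep it.
B → b is already in CNF (single terminal) – keep it.
C → c is already in CNF (single terminal) – keep it.
S → A B C has 3 symbols on the right: break it into binary productions S → A X0, X0 → B C.
Resulting CNF grammar (5 productions): A → a; B → b; C → c; S → A X0; X0 → B C

Final answer: A → a; B → b; C → c; S → A X0; X0 → B C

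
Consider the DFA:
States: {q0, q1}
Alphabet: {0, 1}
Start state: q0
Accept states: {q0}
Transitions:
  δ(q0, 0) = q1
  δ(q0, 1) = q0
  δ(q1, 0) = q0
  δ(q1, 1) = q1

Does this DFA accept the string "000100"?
Processing string "000100":
  q0 --0--> q1
  q1 --0--> q0
  q0 --0--> q1
  q1 --1--> q1
  q1 --0--> q0
  q0 --0--> q1
Final state: q1
Accept states: {q0}
q1 is not an accept state, so the string is rejected.

Final answer: No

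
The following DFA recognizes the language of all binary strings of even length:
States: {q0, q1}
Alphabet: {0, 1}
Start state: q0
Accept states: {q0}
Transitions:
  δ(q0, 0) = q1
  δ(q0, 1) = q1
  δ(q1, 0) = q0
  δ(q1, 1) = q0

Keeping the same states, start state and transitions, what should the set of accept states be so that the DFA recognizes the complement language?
The DFA is complete (every state has a transition on every symbol), so the complement
is recognized by the same DFA with accepting and non-accepting states swapped.
Original accept states: {q0}
Complement accept states = All states - Original accept states
= {q0, q1} - {q0}
= {q1}
Complement language: strings of ODD length

Final answer: {q1}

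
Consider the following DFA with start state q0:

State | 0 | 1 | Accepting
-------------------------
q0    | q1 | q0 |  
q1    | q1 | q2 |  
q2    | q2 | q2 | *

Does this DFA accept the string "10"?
Start in q0.
Read '1': q0 → q0
Read '0': q0 → q1
Final state q1 is not accepting, so the string is rejected.

Final answer: No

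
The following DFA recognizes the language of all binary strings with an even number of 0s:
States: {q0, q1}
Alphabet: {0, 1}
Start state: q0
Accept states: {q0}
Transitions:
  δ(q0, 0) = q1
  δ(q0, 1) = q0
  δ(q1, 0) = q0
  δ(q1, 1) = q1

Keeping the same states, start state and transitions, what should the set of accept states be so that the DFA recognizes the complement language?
The DFA is complete (every state has a transition on every symbol), so the complement
is recognized by the same DFA with accepting and non-accepting states swapped.
Original accept states: {q0}
Complement accept states = All states - Original accept states
= {q0, q1} - {q0}
= {q1}
Complement language: strings with an ODD number of 0s

Final answer: {q1}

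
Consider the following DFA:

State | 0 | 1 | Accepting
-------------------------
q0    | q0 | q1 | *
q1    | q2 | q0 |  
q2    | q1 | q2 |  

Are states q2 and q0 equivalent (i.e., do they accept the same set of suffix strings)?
Try the suffix ε (the empty string).
From q2: q2 — not accepting.
From q0: q0 — accepting.
The two states disagree on this suffix, so they are not equivalent.

Final answer: No. Distinguishing string: ε (the empty string) - accepted from q0 but not from q2.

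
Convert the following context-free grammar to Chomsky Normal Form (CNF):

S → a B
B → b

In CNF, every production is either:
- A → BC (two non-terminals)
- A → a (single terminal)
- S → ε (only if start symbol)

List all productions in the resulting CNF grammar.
The grammar has no ε-productions or unit productions to eliminate.
S → a B has terminal a in a right-hand side of length ≥ 2: introduce T_a → a and use T_a in place of a.
B → b is already in CNF (single terminal) – keep it.
S → a B becomes S → T_a B.
Resulting CNF grammar (3 productions): T_a → a; B → b; S → T_a B

Final answer: T_a → a; B → b; S → T_a B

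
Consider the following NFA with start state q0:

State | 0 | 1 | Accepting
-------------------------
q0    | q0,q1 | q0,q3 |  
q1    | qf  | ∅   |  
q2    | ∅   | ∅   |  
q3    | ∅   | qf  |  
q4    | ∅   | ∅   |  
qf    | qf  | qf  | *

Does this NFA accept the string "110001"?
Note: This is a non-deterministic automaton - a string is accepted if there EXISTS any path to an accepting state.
Track the set of states the NFA could be in: start {q0}
Read '1': {q0} → {q0, q3}
Read '1': {q0, q3} → {q0, q3, qf}
Read '0': {q0, q3, qf} → {q0, q1, qf}
Read '0': {q0, q1, qf} → {q0, q1, qf}
Read '0': {q0, q1, qf} → {q0, q1, qf}
Read '1': {q0, q1, qf} → {q0, q3, qf}
Final set {q0, q3, qf} contains accepting state(s) {qf} → accepted.

Final answer: Yes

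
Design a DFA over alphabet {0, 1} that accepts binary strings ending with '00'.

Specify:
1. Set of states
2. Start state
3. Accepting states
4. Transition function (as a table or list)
One valid DFA (any DFA recognizing the same language is acceptable):
States: {q0, q1, q2}
Start: q0
Accepting: {q2}
Transitions (accepting states marked with *):
State | 0 | 1 | Accepting
-------------------------
q0    | q1 | q0 |  
q1    | q2 | q0 |  
q2    | q2 | q0 | *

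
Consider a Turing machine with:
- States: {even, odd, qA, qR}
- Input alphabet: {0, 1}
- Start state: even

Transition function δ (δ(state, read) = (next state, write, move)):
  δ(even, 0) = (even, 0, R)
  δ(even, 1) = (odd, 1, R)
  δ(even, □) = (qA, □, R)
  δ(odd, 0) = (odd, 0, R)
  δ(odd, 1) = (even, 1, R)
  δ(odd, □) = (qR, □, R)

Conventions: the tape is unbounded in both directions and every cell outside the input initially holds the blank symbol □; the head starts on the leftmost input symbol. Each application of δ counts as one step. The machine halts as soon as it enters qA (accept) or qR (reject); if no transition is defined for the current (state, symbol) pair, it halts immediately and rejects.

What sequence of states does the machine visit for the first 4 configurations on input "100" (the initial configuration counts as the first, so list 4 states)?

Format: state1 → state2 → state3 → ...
Step 0: [even]100 (head at position 0)
Step 1: δ(even, 1) = (odd, 1, R)  ⊢  1[odd]00 (head at position 1)
Step 2: δ(odd, 0) = (odd, 0, R)  ⊢  10[odd]0 (head at position 2)
Step 3: δ(odd, 0) = (odd, 0, R)  ⊢  100[odd]□ (head at position 3)
Reading off the states of these 4 configurations: even → odd → odd → odd

Final answer: even → odd → odd → odd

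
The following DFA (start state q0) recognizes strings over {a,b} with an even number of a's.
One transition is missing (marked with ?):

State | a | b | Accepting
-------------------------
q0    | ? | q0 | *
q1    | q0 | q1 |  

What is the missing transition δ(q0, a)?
q1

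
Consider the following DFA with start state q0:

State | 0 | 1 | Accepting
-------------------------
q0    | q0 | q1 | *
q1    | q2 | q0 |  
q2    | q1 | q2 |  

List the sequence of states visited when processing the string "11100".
q0 → q1 → q0 → q1 → q2 → q1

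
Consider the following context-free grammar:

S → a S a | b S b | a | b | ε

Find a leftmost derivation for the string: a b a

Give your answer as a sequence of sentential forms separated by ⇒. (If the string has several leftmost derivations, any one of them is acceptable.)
Start with S.
Step 1: the leftmost non-terminal is S; apply S → a S a:  a S a
Step 2: the leftmost non-terminal is S; apply S → b:  a b a

Final answer: S ⇒ a S a ⇒ a b a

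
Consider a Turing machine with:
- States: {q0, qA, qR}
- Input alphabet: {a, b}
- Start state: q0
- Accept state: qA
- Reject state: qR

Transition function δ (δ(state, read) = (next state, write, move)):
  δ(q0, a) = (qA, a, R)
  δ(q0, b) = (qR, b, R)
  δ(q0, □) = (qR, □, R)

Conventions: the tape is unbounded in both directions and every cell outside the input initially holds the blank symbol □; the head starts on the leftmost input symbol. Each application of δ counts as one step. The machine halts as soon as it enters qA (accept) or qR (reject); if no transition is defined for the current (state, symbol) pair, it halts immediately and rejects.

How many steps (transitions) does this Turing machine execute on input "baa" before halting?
Step 0: [q0]baa (head at position 0)
Step 1: δ(q0, b) = (qR, b, R)  ⊢  b[qR]aa (head at position 1)
The machine is in qR, so it halts and rejects.
Number of transitions executed: 1.

Final answer: 1 steps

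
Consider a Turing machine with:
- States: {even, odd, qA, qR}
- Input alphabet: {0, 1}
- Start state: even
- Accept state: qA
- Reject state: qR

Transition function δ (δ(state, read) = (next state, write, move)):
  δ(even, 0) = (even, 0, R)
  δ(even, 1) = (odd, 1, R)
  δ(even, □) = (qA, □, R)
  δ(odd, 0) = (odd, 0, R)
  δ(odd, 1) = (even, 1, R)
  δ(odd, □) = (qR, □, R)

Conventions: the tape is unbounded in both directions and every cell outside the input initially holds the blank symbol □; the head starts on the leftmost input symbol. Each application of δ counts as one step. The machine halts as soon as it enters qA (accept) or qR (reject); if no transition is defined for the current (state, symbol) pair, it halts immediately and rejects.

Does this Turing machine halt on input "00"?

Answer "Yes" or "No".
Step 0: [even]00 (head at position 0)
Step 1: δ(even, 0) = (even, 0, R)  ⊢  0[even]0 (head at position 1)
Step 2: δ(even, 0) = (even, 0, R)  ⊢  00[even]□ (head at position 2)
Step 3: δ(even, □) = (qA, □, R)  ⊢  00□[qA]□ (head at position 3)
The machine is in qA, so it halts and accepts.
It halts after 3 steps.

Final answer: Yes - halts after 3 steps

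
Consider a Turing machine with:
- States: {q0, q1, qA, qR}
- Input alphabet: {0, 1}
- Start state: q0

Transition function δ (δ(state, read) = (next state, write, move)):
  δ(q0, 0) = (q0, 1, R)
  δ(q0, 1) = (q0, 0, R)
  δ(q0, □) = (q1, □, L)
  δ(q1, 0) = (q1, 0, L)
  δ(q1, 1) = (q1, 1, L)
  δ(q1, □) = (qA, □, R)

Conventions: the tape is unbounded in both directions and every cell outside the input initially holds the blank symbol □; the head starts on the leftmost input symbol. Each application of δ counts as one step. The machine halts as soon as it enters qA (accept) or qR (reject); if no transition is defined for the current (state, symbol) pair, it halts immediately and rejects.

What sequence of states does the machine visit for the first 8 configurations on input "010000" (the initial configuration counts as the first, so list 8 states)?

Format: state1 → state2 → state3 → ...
Step 0: [q0]010000 (head at position 0)
Step 1: δ(q0, 0) = (q0, 1, R)  ⊢  1[q0]10000 (head at position 1)
Step 2: δ(q0, 1) = (q0, 0, R)  ⊢  10[q0]0000 (head at position 2)
Step 3: δ(q0, 0) = (q0, 1, R)  ⊢  101[q0]000 (head at position 3)
Step 4: δ(q0, 0) = (q0, 1, R)  ⊢  1011[q0]00 (head at position 4)
Step 5: δ(q0, 0) = (q0, 1, R)  ⊢  10111[q0]0 (head at position 5)
Step 6: δ(q0, 0) = (q0, 1, R)  ⊢  101111[q0]□ (head at position 6)
Step 7: δ(q0, □) = (q1, □, L)  ⊢  10111[q1]1□ (head at position 5)
Reading off the states of these 8 configurations: q0 → q0 → q0 → q0 → q0 → q0 → q0 → q1

Final answer: q0 → q0 → q0 → q0 → q0 → q0 → q0 → q1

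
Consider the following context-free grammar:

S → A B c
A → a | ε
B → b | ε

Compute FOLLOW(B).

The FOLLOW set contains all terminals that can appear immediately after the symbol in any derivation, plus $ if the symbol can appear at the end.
B occurs in S → A B c, immediately followed by the terminal c. So FOLLOW(B) = {c}.

Final answer: {c}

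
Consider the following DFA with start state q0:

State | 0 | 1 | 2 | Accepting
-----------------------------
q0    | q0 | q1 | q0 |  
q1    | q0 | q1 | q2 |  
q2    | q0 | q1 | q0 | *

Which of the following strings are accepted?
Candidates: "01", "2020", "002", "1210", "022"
"01": q0 → q0 → q1; q1 is not accepting → rejected
"2020": q0 → q0 → q0 → q0 → q0; q0 is not accepting → rejected
"002": q0 → q0 → q0 → q0; q0 is not accepting → rejected
"1210": q0 → q1 → q2 → q1 → q0; q0 is not accepting → rejected
"022": q0 → q0 → q0 → q0; q0 is not accepting → rejected

Final answer: None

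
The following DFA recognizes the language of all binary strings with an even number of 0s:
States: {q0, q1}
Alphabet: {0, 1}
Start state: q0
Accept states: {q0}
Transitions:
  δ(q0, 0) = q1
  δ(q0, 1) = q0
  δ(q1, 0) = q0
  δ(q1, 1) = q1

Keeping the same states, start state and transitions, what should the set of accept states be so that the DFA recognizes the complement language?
The DFA is complete (every state has a transition on every symbol), so the complement
is recognized by the same DFA with accepting and non-accepting states swapped.
Original accept states: {q0}
Complement accept states = All states - Original accept states
= {q0, q1} - {q0}
= {q1}
Complement language: strings with an ODD number of 0s

Final answer: {q1}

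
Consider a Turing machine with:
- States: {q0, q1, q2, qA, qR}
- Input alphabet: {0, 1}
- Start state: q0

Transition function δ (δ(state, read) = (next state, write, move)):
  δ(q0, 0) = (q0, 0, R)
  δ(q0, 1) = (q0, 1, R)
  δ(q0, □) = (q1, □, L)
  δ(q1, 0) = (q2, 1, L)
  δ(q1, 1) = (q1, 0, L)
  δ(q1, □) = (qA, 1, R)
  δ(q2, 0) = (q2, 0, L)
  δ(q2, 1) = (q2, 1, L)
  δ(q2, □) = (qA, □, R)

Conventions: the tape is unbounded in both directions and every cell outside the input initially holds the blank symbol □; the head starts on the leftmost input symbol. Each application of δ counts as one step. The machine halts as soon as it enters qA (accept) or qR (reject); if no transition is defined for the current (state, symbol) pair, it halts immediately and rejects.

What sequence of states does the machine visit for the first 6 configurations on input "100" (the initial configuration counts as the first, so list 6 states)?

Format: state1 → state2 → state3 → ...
Step 0: [q0]100 (head at position 0)
Step 1: δ(q0, 1) = (q0, 1, R)  ⊢  1[q0]00 (head at position 1)
Step 2: δ(q0, 0) = (q0, 0, R)  ⊢  10[q0]0 (head at position 2)
Step 3: δ(q0, 0) = (q0, 0, R)  ⊢  100[q0]□ (head at position 3)
Step 4: δ(q0, □) = (q1, □, L)  ⊢  10[q1]0□ (head at position 2)
Step 5: δ(q1, 0) = (q2, 1, L)  ⊢  1[q2]01□ (head at position 1)
Reading off the states of these 6 configurations: q0 → q0 → q0 → q0 → q1 → q2

Final answer: q0 → q0 → q0 → q0 → q1 → q2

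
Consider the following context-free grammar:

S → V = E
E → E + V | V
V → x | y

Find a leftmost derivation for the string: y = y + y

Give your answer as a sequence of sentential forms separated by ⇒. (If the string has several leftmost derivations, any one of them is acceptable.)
Start with S.
Step 1: the leftmost non-terminal is S; apply S → V = E:  V = E
Step 2: the leftmost non-terminal is V; apply V → y:  y = E
Step 3: the leftmost non-terminal is E; apply E → E + V:  y = E + V
Step 4: the leftmost non-terminal is E; apply E → V:  y = V + V
Step 5: the leftmost non-terminal is V; apply V → y:  y = y + V
Step 6: the leftmost non-terminal is V; apply V → y:  y = y + y

Final answer: S ⇒ V = E ⇒ y = E ⇒ y = E + V ⇒ y = V + V ⇒ y = y + V ⇒ y = y + y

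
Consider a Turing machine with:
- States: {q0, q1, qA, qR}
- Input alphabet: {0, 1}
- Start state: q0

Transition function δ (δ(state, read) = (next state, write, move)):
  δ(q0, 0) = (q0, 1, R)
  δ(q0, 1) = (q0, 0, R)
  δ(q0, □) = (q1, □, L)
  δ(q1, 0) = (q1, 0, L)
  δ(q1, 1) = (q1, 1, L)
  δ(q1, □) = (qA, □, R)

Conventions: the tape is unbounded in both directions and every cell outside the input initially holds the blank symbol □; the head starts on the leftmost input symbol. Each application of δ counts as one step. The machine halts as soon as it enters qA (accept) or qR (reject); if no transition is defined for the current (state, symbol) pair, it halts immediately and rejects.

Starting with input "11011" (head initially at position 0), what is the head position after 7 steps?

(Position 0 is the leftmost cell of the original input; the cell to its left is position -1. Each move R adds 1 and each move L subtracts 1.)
Step 0: [q0]11011 (head at position 0)
Step 1: δ(q0, 1) = (q0, 0, R)  ⊢  0[q0]1011 (head at position 1)
Step 2: δ(q0, 1) = (q0, 0, R)  ⊢  00[q0]011 (head at position 2)
Step 3: δ(q0, 0) = (q0, 1, R)  ⊢  001[q0]11 (head at position 3)
Step 4: δ(q0, 1) = (q0, 0, R)  ⊢  0010[q0]1 (head at position 4)
Step 5: δ(q0, 1) = (q0, 0, R)  ⊢  00100[q0]□ (head at position 5)
Step 6: δ(q0, □) = (q1, □, L)  ⊢  0010[q1]0□ (head at position 4)
Step 7: δ(q1, 0) = (q1, 0, L)  ⊢  001[q1]00□ (head at position 3)
Head position after 7 steps: 3

Final answer: Position 3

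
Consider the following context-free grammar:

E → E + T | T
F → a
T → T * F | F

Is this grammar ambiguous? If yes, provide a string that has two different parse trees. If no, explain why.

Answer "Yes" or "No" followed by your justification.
This is the standard stratified expression grammar: '+' is introduced only by the left-recursive rule E → E + T and '*' only by the left-recursive rule T → T * F, with F → a. For any string, the last '+' must be the one produced at the root E (everything after it is a T containing no '+'), and likewise within each T the last '*' is produced at its root. This fixes the parse tree uniquely (left-associative, '*' binding tighter than '+'), so every string has exactly one parse tree.

Final answer: No - the grammar is unambiguous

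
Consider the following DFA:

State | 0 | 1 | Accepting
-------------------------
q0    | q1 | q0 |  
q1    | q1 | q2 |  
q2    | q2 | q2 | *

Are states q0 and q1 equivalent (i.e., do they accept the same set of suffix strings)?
Try the suffix "1".
From q0: q0 → q0 — not accepting.
From q1: q1 → q2 — accepting.
The two states disagree on this suffix, so they are not equivalent.

Final answer: No. Distinguishing string: "1" - accepted from q1 but not from q0.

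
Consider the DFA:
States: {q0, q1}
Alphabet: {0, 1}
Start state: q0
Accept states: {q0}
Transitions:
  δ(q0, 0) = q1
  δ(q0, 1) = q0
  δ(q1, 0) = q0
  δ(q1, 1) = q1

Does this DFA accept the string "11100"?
Processing string "11100":
  q0 --1--> q0
  q0 --1--> q0
  q0 --1--> q0
  q0 --0--> q1
  q1 --0--> q0
Final state: q0
Accept states: {q0}
q0 is an accept state, so the string is accepted.

Final answer: Yes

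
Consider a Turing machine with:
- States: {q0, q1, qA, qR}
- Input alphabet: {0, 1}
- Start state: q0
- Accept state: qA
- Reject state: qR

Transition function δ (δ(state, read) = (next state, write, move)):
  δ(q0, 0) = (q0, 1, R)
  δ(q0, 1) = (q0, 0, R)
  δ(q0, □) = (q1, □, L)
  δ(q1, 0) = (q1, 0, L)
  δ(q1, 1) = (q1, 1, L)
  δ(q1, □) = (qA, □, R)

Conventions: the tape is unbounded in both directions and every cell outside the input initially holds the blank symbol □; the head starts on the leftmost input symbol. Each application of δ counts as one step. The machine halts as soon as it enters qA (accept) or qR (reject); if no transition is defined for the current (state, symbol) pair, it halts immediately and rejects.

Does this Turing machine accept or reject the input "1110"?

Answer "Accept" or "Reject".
Step 0: [q0]1110 (head at position 0)
Step 1: δ(q0, 1) = (q0, 0, R)  ⊢  0[q0]110 (head at position 1)
Step 2: δ(q0, 1) = (q0, 0, R)  ⊢  00[q0]10 (head at position 2)
Step 3: δ(q0, 1) = (q0, 0, R)  ⊢  000[q0]0 (head at position 3)
Step 4: δ(q0, 0) = (q0, 1, R)  ⊢  0001[q0]□ (head at position 4)
Step 5: δ(q0, □) = (q1, □, L)  ⊢  000[q1]1□ (head at position 3)
Step 6: δ(q1, 1) = (q1, 1, L)  ⊢  00[q1]01□ (head at position 2)
Step 7: δ(q1, 0) = (q1, 0, L)  ⊢  0[q1]001□ (head at position 1)
Step 8: δ(q1, 0) = (q1, 0, L)  ⊢  [q1]0001□ (head at position 0)
Step 9: δ(q1, 0) = (q1, 0, L)  ⊢  [q1]□0001□ (head at position -1)
Step 10: δ(q1, □) = (qA, □, R)  ⊢  □[qA]0001□ (head at position 0)
The machine is in qA, so it halts and accepts.

Final answer: Accept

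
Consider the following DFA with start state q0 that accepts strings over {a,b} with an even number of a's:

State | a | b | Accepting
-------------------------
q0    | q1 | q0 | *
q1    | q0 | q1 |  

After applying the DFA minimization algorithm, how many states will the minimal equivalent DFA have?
All 2 states are reachable from q0, so none can be removed as unreachable.
Table-filling: first mark every (accepting, non-accepting) pair as distinguishable (accepting: {q0}; non-accepting: {q1}).
Every pair of states is distinguishable, so the DFA is already minimal.
Equivalence classes: {q0}, {q1} → 2 states.

Final answer: 2 states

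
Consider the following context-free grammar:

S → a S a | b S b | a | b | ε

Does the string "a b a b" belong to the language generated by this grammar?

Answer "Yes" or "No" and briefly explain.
Every production places the same symbol at both ends (or yields a single symbol / ε), so every derived string is a palindrome. a b a b reversed is b a b a ≠ a b a b, so it is not a palindrome and cannot be derived (already the first step fails: the string starts with a but ends with b, so neither S → a S a nor S → b S b fits).

Final answer: No - no valid derivation exists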